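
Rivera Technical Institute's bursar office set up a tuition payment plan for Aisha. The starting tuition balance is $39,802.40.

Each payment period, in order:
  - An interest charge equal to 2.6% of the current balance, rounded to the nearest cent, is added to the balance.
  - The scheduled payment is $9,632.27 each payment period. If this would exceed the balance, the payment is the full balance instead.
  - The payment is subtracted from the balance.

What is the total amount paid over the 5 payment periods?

Payment period 1: opening $39,802.40; interest $1,034.86 → $40,837.26; payment $9,632.27; balance $31,204.99
Payment period 2: opening $31,204.99; interest $811.33 → $32,016.32; payment $9,632.27; balance $22,384.05
Payment period 3: opening $22,384.05; interest $581.99 → $22,966.04; payment $9,632.27; balance $13,333.77
Payment period 4: opening $13,333.77; interest $346.68 → $13,680.45; payment $9,632.27; balance $4,048.18
Payment period 5: opening $4,048.18; interest $105.25 → $4,153.43; payment $4,153.43; balance $0.00
Total paid: $42,682.51

$42,682.51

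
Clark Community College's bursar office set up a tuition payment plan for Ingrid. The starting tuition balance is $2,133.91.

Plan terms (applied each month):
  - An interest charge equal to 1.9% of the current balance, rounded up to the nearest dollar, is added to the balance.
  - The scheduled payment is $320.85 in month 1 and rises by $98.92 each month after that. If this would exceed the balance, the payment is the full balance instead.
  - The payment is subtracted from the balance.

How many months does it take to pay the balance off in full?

Month 1: opening $2,133.91; interest $41.00 → $2,174.91; payment $320.85; balance $1,854.06
Month 2: opening $1,854.06; interest $36.00 → $1,890.06; payment $419.77; balance $1,470.29
Month 3: opening $1,470.29; interest $28.00 → $1,498.29; payment $518.69; balance $979.60
Month 4: opening $979.60; interest $19.00 → $998.60; payment $617.61; balance $380.99
Month 5: opening $380.99; interest $8.00 → $388.99; payment $388.99; balance $0.00
Balance reaches $0.00 in month 5.

5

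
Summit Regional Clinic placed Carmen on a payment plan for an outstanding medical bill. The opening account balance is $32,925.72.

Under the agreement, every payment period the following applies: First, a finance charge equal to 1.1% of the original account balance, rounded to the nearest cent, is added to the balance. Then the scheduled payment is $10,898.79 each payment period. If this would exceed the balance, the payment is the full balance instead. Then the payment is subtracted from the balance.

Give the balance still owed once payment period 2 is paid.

$11,852.50

# | Opening | Interest | Payment | End bal
1 | $32,925.72 | $362.18 | $10,898.79 | $22,389.11
2 | $22,389.11 | $362.18 | $10,898.79 | $11,852.50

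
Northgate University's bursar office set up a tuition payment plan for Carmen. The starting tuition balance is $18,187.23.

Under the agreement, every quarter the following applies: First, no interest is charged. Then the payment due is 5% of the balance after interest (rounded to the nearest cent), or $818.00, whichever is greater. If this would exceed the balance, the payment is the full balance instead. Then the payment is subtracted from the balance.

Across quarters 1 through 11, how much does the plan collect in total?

# | Opening | Payment | End bal
1 | $18,187.23 | $909.36 | $17,277.87
2 | $17,277.87 | $863.89 | $16,413.98
3 | $16,413.98 | $820.70 | $15,593.28
4 | $15,593.28 | $818.00 | $14,775.28
5 | $14,775.28 | $818.00 | $13,957.28
6 | $13,957.28 | $818.00 | $13,139.28
7 | $13,139.28 | $818.00 | $12,321.28
8 | $12,321.28 | $818.00 | $11,503.28
9 | $11,503.28 | $818.00 | $10,685.28
10 | $10,685.28 | $818.00 | $9,867.28
11 | $9,867.28 | $818.00 | $9,049.28
Total paid: $9,137.95

$9,137.95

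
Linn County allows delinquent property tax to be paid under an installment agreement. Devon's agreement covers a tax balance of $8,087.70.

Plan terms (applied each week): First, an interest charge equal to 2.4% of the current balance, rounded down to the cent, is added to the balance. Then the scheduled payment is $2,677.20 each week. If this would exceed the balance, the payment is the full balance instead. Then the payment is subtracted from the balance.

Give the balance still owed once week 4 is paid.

Week 1: opening $8,087.70; interest $194.10 → $8,281.80; payment $2,677.20; balance $5,604.60
Week 2: opening $5,604.60; interest $134.51 → $5,739.11; payment $2,677.20; balance $3,061.91
Week 3: opening $3,061.91; interest $73.48 → $3,135.39; payment $2,677.20; balance $458.19
Week 4: opening $458.19; interest $10.99 → $469.18; payment $469.18; balance $0.00

$0.00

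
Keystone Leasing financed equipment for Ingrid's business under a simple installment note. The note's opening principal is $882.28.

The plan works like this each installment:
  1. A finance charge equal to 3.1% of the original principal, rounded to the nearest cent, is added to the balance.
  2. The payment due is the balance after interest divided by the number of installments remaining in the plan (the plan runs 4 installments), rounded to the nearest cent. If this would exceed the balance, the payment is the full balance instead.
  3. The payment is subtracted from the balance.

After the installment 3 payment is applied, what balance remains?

Installment 1: opening $882.28; interest $27.35 → $909.63; payment $227.41; balance $682.22
Installment 2: opening $682.22; interest $27.35 → $709.57; payment $236.52; balance $473.05
Installment 3: opening $473.05; interest $27.35 → $500.40; payment $250.20; balance $250.20

$250.20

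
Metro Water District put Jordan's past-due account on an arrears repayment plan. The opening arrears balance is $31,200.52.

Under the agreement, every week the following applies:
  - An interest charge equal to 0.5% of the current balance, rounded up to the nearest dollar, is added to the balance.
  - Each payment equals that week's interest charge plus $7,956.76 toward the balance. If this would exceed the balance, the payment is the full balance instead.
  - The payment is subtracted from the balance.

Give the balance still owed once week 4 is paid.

Week 1: opening $31,200.52; interest $157.00 → $31,357.52; payment $8,113.76; balance $23,243.76
Week 2: opening $23,243.76; interest $117.00 → $23,360.76; payment $8,073.76; balance $15,287.00
Week 3: opening $15,287.00; interest $77.00 → $15,364.00; payment $8,033.76; balance $7,330.24
Week 4: opening $7,330.24; interest $37.00 → $7,367.24; payment $7,367.24; balance $0.00

$0.00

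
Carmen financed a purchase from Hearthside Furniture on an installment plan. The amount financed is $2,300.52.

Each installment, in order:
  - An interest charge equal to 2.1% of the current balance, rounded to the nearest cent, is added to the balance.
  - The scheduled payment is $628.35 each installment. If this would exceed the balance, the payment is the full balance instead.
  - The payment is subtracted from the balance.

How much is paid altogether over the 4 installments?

$2,419.65

Installment 1: $2,300.52 +$48.31 interest = $2,348.83; pay $628.35 → $1,720.48
Installment 2: $1,720.48 +$36.13 interest = $1,756.61; pay $628.35 → $1,128.26
Installment 3: $1,128.26 +$23.69 interest = $1,151.95; pay $628.35 → $523.60
Installment 4: $523.60 +$11.00 interest = $534.60; pay $534.60 → $0.00
Total paid: $2,419.65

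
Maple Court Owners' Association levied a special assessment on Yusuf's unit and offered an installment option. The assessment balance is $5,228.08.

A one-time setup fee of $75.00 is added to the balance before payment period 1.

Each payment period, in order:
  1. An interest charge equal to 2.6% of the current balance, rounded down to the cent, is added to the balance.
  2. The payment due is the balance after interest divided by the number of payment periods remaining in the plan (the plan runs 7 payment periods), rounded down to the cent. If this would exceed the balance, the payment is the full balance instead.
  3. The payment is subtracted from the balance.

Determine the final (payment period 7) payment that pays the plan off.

$906.69

# | Opening | Interest | Payment | End bal
1 | $5,303.08 | $137.88 | $777.28 | $4,663.68
2 | $4,663.68 | $121.25 | $797.48 | $3,987.45
3 | $3,987.45 | $103.67 | $818.22 | $3,272.90
4 | $3,272.90 | $85.09 | $839.49 | $2,518.50
5 | $2,518.50 | $65.48 | $861.32 | $1,722.66
6 | $1,722.66 | $44.78 | $883.72 | $883.72
7 | $883.72 | $22.97 | $906.69 | $0.00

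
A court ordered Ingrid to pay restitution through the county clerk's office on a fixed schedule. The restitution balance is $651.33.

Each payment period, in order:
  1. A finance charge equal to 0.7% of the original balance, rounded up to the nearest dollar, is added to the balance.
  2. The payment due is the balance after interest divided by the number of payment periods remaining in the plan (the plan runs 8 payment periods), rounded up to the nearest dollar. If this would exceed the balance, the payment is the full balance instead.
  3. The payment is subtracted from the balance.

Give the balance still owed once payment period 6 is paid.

$173.33

Payment period 1: opening $651.33; interest $5.00 → $656.33; payment $83.00; balance $573.33
Payment period 2: opening $573.33; interest $5.00 → $578.33; payment $83.00; balance $495.33
Payment period 3: opening $495.33; interest $5.00 → $500.33; payment $84.00; balance $416.33
Payment period 4: opening $416.33; interest $5.00 → $421.33; payment $85.00; balance $336.33
Payment period 5: opening $336.33; interest $5.00 → $341.33; payment $86.00; balance $255.33
Payment period 6: opening $255.33; interest $5.00 → $260.33; payment $87.00; balance $173.33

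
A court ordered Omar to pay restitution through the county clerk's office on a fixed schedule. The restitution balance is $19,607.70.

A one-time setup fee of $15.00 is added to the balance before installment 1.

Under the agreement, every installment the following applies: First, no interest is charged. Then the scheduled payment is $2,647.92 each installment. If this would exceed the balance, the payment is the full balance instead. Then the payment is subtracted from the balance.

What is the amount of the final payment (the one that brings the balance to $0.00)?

# | Opening | Payment | End bal
1 | $19,622.70 | $2,647.92 | $16,974.78
2 | $16,974.78 | $2,647.92 | $14,326.86
3 | $14,326.86 | $2,647.92 | $11,678.94
4 | $11,678.94 | $2,647.92 | $9,031.02
5 | $9,031.02 | $2,647.92 | $6,383.10
6 | $6,383.10 | $2,647.92 | $3,735.18
7 | $3,735.18 | $2,647.92 | $1,087.26
8 | $1,087.26 | $1,087.26 | $0.00

$1,087.26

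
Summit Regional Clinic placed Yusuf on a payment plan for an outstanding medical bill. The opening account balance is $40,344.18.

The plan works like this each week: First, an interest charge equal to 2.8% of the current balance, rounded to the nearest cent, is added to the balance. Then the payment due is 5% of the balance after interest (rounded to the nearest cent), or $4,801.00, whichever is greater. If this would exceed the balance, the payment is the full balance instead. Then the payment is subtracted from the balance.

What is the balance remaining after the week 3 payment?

Week 1: opening $40,344.18; interest $1,129.64 → $41,473.82; payment $4,801.00; balance $36,672.82
Week 2: opening $36,672.82; interest $1,026.84 → $37,699.66; payment $4,801.00; balance $32,898.66
Week 3: opening $32,898.66; interest $921.16 → $33,819.82; payment $4,801.00; balance $29,018.82

$29,018.82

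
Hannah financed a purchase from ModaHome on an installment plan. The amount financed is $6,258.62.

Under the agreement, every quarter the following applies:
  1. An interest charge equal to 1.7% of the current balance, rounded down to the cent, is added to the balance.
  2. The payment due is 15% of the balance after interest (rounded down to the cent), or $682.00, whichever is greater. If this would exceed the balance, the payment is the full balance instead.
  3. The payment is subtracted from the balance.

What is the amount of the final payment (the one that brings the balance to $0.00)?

Quarter 1: opening $6,258.62; interest $106.39 → $6,365.01; payment $954.75; balance $5,410.26
Quarter 2: opening $5,410.26; interest $91.97 → $5,502.23; payment $825.33; balance $4,676.90
Quarter 3: opening $4,676.90; interest $79.50 → $4,756.40; payment $713.46; balance $4,042.94
Quarter 4: opening $4,042.94; interest $68.72 → $4,111.66; payment $682.00; balance $3,429.66
Quarter 5: opening $3,429.66; interest $58.30 → $3,487.96; payment $682.00; balance $2,805.96
Quarter 6: opening $2,805.96; interest $47.70 → $2,853.66; payment $682.00; balance $2,171.66
Quarter 7: opening $2,171.66; interest $36.91 → $2,208.57; payment $682.00; balance $1,526.57
Quarter 8: opening $1,526.57; interest $25.95 → $1,552.52; payment $682.00; balance $870.52
Quarter 9: opening $870.52; interest $14.79 → $885.31; payment $682.00; balance $203.31
Quarter 10: opening $203.31; interest $3.45 → $206.76; payment $206.76; balance $0.00

$206.76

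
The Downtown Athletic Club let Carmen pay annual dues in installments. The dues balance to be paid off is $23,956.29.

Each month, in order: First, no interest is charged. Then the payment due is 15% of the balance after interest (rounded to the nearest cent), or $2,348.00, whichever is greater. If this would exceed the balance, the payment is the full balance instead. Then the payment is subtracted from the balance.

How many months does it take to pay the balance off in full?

10

Month 1: opening $23,956.29; payment $3,593.44; balance $20,362.85
Month 2: opening $20,362.85; payment $3,054.43; balance $17,308.42
Month 3: opening $17,308.42; payment $2,596.26; balance $14,712.16
Month 4: opening $14,712.16; payment $2,348.00; balance $12,364.16
Month 5: opening $12,364.16; payment $2,348.00; balance $10,016.16
Month 6: opening $10,016.16; payment $2,348.00; balance $7,668.16
Month 7: opening $7,668.16; payment $2,348.00; balance $5,320.16
Month 8: opening $5,320.16; payment $2,348.00; balance $2,972.16
Month 9: opening $2,972.16; payment $2,348.00; balance $624.16
Month 10: opening $624.16; payment $624.16; balance $0.00
Balance reaches $0.00 in month 10.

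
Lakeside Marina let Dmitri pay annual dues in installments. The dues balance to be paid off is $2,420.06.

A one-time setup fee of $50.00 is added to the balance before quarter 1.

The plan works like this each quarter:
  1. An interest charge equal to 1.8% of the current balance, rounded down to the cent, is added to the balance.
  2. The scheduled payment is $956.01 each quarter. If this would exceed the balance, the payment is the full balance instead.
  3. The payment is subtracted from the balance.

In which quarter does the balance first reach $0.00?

Quarter 1: opening $2,470.06; interest $44.46 → $2,514.52; payment $956.01; balance $1,558.51
Quarter 2: opening $1,558.51; interest $28.05 → $1,586.56; payment $956.01; balance $630.55
Quarter 3: opening $630.55; interest $11.34 → $641.89; payment $641.89; balance $0.00
Balance reaches $0.00 in quarter 3.

3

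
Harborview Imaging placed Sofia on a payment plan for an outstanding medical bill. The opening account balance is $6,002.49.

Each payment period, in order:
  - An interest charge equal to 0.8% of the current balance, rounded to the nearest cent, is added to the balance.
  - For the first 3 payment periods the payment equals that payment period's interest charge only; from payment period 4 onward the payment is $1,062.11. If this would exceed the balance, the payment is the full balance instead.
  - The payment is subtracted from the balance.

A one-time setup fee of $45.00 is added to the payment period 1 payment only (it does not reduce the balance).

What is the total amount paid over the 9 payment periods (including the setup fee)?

Payment period 1: $6,002.49 +$48.02 interest = $6,050.51; pay $48.02 (+ $45.00 fee) → $6,002.49
Payment period 2: $6,002.49 +$48.02 interest = $6,050.51; pay $48.02 → $6,002.49
Payment period 3: $6,002.49 +$48.02 interest = $6,050.51; pay $48.02 → $6,002.49
Payment period 4: $6,002.49 +$48.02 interest = $6,050.51; pay $1,062.11 → $4,988.40
Payment period 5: $4,988.40 +$39.91 interest = $5,028.31; pay $1,062.11 → $3,966.20
Payment period 6: $3,966.20 +$31.73 interest = $3,997.93; pay $1,062.11 → $2,935.82
Payment period 7: $2,935.82 +$23.49 interest = $2,959.31; pay $1,062.11 → $1,897.20
Payment period 8: $1,897.20 +$15.18 interest = $1,912.38; pay $1,062.11 → $850.27
Payment period 9: $850.27 +$6.80 interest = $857.07; pay $857.07 → $0.00
Total paid: $6,356.68

$6,356.68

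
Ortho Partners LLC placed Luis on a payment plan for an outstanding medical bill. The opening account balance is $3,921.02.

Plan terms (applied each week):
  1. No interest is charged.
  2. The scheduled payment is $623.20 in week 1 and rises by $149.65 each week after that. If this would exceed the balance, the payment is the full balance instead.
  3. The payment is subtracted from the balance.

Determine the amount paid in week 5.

$530.32

Week 1: opening $3,921.02; payment $623.20; balance $3,297.82
Week 2: opening $3,297.82; payment $772.85; balance $2,524.97
Week 3: opening $2,524.97; payment $922.50; balance $1,602.47
Week 4: opening $1,602.47; payment $1,072.15; balance $530.32
Week 5: opening $530.32; payment $530.32; balance $0.00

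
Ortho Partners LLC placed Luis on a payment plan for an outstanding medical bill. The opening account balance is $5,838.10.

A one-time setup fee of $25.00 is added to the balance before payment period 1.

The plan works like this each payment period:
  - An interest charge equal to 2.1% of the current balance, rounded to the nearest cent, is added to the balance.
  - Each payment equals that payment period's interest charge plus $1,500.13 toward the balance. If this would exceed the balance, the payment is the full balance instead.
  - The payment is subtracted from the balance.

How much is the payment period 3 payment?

Payment period 1: opening $5,863.10; interest $123.13 → $5,986.23; payment $1,623.26; balance $4,362.97
Payment period 2: opening $4,362.97; interest $91.62 → $4,454.59; payment $1,591.75; balance $2,862.84
Payment period 3: opening $2,862.84; interest $60.12 → $2,922.96; payment $1,560.25; balance $1,362.71

$1,560.25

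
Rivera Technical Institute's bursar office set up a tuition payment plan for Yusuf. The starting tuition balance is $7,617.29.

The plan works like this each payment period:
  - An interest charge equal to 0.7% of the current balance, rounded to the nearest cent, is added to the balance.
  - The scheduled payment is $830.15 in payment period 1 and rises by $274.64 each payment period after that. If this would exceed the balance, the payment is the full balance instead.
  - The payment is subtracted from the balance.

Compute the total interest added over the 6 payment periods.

$198.93

Payment period 1: $7,617.29 +$53.32 interest = $7,670.61; pay $830.15 → $6,840.46
Payment period 2: $6,840.46 +$47.88 interest = $6,888.34; pay $1,104.79 → $5,783.55
Payment period 3: $5,783.55 +$40.48 interest = $5,824.03; pay $1,379.43 → $4,444.60
Payment period 4: $4,444.60 +$31.11 interest = $4,475.71; pay $1,654.07 → $2,821.64
Payment period 5: $2,821.64 +$19.75 interest = $2,841.39; pay $1,928.71 → $912.68
Payment period 6: $912.68 +$6.39 interest = $919.07; pay $919.07 → $0.00
Total interest: $53.32 + $47.88 + $40.48 + $31.11 + $19.75 + $6.39 = $198.93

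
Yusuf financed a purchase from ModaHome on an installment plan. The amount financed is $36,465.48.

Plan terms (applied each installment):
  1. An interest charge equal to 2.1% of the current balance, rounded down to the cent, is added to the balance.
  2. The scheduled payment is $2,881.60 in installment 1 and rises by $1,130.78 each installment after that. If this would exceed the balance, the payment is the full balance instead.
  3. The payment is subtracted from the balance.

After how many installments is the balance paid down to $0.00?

Installment 1: $36,465.48 +$765.77 interest = $37,231.25; pay $2,881.60 → $34,349.65
Installment 2: $34,349.65 +$721.34 interest = $35,070.99; pay $4,012.38 → $31,058.61
Installment 3: $31,058.61 +$652.23 interest = $31,710.84; pay $5,143.16 → $26,567.68
Installment 4: $26,567.68 +$557.92 interest = $27,125.60; pay $6,273.94 → $20,851.66
Installment 5: $20,851.66 +$437.88 interest = $21,289.54; pay $7,404.72 → $13,884.82
Installment 6: $13,884.82 +$291.58 interest = $14,176.40; pay $8,535.50 → $5,640.90
Installment 7: $5,640.90 +$118.45 interest = $5,759.35; pay $5,759.35 → $0.00
Balance reaches $0.00 in installment 7.

7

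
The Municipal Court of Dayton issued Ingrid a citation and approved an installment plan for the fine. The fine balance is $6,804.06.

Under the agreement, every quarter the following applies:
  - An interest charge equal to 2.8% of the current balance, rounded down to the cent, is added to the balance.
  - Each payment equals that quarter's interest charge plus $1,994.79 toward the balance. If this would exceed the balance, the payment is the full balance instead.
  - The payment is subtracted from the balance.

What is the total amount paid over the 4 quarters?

$7,230.97

Quarter 1: opening $6,804.06; interest $190.51 → $6,994.57; payment $2,185.30; balance $4,809.27
Quarter 2: opening $4,809.27; interest $134.65 → $4,943.92; payment $2,129.44; balance $2,814.48
Quarter 3: opening $2,814.48; interest $78.80 → $2,893.28; payment $2,073.59; balance $819.69
Quarter 4: opening $819.69; interest $22.95 → $842.64; payment $842.64; balance $0.00
Total paid: $7,230.97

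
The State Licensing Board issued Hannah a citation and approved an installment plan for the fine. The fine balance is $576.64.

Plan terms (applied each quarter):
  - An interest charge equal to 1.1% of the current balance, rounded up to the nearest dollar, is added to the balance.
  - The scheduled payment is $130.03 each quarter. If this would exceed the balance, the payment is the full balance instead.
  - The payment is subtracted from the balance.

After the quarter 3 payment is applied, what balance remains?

Quarter 1: opening $576.64; interest $7.00 → $583.64; payment $130.03; balance $453.61
Quarter 2: opening $453.61; interest $5.00 → $458.61; payment $130.03; balance $328.58
Quarter 3: opening $328.58; interest $4.00 → $332.58; payment $130.03; balance $202.55

$202.55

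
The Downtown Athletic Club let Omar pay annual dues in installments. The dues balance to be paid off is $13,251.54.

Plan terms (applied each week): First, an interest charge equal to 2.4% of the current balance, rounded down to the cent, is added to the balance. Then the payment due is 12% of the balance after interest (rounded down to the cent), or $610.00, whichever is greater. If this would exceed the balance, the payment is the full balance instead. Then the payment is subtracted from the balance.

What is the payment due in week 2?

$1,467.33

# | Opening | Interest | Payment | End bal
1 | $13,251.54 | $318.03 | $1,628.34 | $11,941.23
2 | $11,941.23 | $286.58 | $1,467.33 | $10,760.48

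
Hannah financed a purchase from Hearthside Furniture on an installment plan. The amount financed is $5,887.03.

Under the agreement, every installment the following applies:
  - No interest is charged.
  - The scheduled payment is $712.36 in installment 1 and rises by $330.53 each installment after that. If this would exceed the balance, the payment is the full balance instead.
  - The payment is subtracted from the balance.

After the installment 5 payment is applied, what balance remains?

$0.00

Installment 1: opening $5,887.03; payment $712.36; balance $5,174.67
Installment 2: opening $5,174.67; payment $1,042.89; balance $4,131.78
Installment 3: opening $4,131.78; payment $1,373.42; balance $2,758.36
Installment 4: opening $2,758.36; payment $1,703.95; balance $1,054.41
Installment 5: opening $1,054.41; payment $1,054.41; balance $0.00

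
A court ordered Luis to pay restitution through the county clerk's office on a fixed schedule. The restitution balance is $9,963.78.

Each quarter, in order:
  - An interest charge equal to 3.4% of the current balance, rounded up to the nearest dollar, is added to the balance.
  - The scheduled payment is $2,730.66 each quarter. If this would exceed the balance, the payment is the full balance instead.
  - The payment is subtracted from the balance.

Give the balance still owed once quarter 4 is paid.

$0.00

Quarter 1: opening $9,963.78; interest $339.00 → $10,302.78; payment $2,730.66; balance $7,572.12
Quarter 2: opening $7,572.12; interest $258.00 → $7,830.12; payment $2,730.66; balance $5,099.46
Quarter 3: opening $5,099.46; interest $174.00 → $5,273.46; payment $2,730.66; balance $2,542.80
Quarter 4: opening $2,542.80; interest $87.00 → $2,629.80; payment $2,629.80; balance $0.00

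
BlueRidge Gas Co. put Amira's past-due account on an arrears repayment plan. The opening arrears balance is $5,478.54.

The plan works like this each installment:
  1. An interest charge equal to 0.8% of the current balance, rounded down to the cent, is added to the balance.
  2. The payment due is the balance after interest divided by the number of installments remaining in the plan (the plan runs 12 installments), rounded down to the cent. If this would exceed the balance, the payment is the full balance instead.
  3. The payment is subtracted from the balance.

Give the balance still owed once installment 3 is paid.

Installment 1: $5,478.54 +$43.82 interest = $5,522.36; pay $460.19 → $5,062.17
Installment 2: $5,062.17 +$40.49 interest = $5,102.66; pay $463.87 → $4,638.79
Installment 3: $4,638.79 +$37.11 interest = $4,675.90; pay $467.59 → $4,208.31

$4,208.31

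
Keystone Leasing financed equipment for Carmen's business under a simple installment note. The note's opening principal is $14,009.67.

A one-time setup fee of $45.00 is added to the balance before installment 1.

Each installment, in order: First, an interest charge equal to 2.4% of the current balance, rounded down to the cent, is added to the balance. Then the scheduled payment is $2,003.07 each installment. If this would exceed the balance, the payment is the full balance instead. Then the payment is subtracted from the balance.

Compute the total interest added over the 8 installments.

# | Opening | Interest | Payment | End bal
1 | $14,054.67 | $337.31 | $2,003.07 | $12,388.91
2 | $12,388.91 | $297.33 | $2,003.07 | $10,683.17
3 | $10,683.17 | $256.39 | $2,003.07 | $8,936.49
4 | $8,936.49 | $214.47 | $2,003.07 | $7,147.89
5 | $7,147.89 | $171.54 | $2,003.07 | $5,316.36
6 | $5,316.36 | $127.59 | $2,003.07 | $3,440.88
7 | $3,440.88 | $82.58 | $2,003.07 | $1,520.39
8 | $1,520.39 | $36.48 | $1,556.87 | $0.00
Total interest: $337.31 + $297.33 + $256.39 + $214.47 + $171.54 + $127.59 + $82.58 + $36.48 = $1,523.69

$1,523.69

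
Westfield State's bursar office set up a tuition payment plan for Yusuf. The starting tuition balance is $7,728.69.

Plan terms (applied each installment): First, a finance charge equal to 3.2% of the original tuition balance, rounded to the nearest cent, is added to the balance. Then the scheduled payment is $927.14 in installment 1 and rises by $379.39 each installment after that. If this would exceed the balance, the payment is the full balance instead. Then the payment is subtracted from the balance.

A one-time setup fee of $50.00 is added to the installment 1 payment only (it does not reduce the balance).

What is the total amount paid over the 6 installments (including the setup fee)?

$9,262.61

# | Opening | Interest | Payment | Fee | End bal
1 | $7,728.69 | $247.32 | $927.14 | $50.00 | $7,048.87
2 | $7,048.87 | $247.32 | $1,306.53 | — | $5,989.66
3 | $5,989.66 | $247.32 | $1,685.92 | — | $4,551.06
4 | $4,551.06 | $247.32 | $2,065.31 | — | $2,733.07
5 | $2,733.07 | $247.32 | $2,444.70 | — | $535.69
6 | $535.69 | $247.32 | $783.01 | — | $0.00
Total paid: $9,262.61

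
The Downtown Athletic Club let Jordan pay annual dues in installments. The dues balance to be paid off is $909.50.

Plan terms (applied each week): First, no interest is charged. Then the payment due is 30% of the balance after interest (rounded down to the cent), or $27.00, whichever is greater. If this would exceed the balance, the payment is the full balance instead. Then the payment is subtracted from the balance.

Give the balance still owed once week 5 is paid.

Week 1: opening $909.50; payment $272.85; balance $636.65
Week 2: opening $636.65; payment $190.99; balance $445.66
Week 3: opening $445.66; payment $133.69; balance $311.97
Week 4: opening $311.97; payment $93.59; balance $218.38
Week 5: opening $218.38; payment $65.51; balance $152.87

$152.87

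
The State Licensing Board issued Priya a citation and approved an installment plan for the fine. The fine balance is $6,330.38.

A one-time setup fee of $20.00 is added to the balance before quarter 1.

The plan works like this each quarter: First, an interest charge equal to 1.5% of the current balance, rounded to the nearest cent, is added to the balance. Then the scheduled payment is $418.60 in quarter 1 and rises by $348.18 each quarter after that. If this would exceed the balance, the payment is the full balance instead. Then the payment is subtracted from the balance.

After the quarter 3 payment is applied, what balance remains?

Quarter 1: opening $6,350.38; interest $95.26 → $6,445.64; payment $418.60; balance $6,027.04
Quarter 2: opening $6,027.04; interest $90.41 → $6,117.45; payment $766.78; balance $5,350.67
Quarter 3: opening $5,350.67; interest $80.26 → $5,430.93; payment $1,114.96; balance $4,315.97

$4,315.97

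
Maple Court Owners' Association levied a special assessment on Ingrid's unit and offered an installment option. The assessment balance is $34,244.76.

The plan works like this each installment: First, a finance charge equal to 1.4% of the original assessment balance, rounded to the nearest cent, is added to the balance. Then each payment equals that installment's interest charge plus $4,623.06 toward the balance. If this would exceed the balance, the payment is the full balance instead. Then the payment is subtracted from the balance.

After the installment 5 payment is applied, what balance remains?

Installment 1: $34,244.76 +$479.43 interest = $34,724.19; pay $5,102.49 → $29,621.70
Installment 2: $29,621.70 +$479.43 interest = $30,101.13; pay $5,102.49 → $24,998.64
Installment 3: $24,998.64 +$479.43 interest = $25,478.07; pay $5,102.49 → $20,375.58
Installment 4: $20,375.58 +$479.43 interest = $20,855.01; pay $5,102.49 → $15,752.52
Installment 5: $15,752.52 +$479.43 interest = $16,231.95; pay $5,102.49 → $11,129.46

$11,129.46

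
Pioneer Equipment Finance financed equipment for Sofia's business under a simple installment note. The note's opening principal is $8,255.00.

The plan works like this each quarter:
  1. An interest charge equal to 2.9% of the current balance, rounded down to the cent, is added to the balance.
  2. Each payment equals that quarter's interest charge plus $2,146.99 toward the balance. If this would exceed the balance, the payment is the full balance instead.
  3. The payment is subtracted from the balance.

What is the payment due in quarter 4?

Quarter 1: $8,255.00 +$239.39 interest = $8,494.39; pay $2,386.38 → $6,108.01
Quarter 2: $6,108.01 +$177.13 interest = $6,285.14; pay $2,324.12 → $3,961.02
Quarter 3: $3,961.02 +$114.86 interest = $4,075.88; pay $2,261.85 → $1,814.03
Quarter 4: $1,814.03 +$52.60 interest = $1,866.63; pay $1,866.63 → $0.00

$1,866.63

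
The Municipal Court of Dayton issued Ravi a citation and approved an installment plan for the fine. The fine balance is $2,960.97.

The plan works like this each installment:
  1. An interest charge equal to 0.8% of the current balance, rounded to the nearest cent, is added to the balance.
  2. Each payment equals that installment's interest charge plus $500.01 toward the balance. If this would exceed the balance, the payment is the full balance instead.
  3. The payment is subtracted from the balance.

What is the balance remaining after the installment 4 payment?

$960.93

Installment 1: $2,960.97 +$23.69 interest = $2,984.66; pay $523.70 → $2,460.96
Installment 2: $2,460.96 +$19.69 interest = $2,480.65; pay $519.70 → $1,960.95
Installment 3: $1,960.95 +$15.69 interest = $1,976.64; pay $515.70 → $1,460.94
Installment 4: $1,460.94 +$11.69 interest = $1,472.63; pay $511.70 → $960.93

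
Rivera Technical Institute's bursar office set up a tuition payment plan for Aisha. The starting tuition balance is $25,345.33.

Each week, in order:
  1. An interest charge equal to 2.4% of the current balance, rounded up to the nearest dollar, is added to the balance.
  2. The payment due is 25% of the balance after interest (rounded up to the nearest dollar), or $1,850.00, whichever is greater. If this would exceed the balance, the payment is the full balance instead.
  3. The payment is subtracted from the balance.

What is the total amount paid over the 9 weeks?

$27,674.33

Week 1: opening $25,345.33; interest $609.00 → $25,954.33; payment $6,489.00; balance $19,465.33
Week 2: opening $19,465.33; interest $468.00 → $19,933.33; payment $4,984.00; balance $14,949.33
Week 3: opening $14,949.33; interest $359.00 → $15,308.33; payment $3,828.00; balance $11,480.33
Week 4: opening $11,480.33; interest $276.00 → $11,756.33; payment $2,940.00; balance $8,816.33
Week 5: opening $8,816.33; interest $212.00 → $9,028.33; payment $2,258.00; balance $6,770.33
Week 6: opening $6,770.33; interest $163.00 → $6,933.33; payment $1,850.00; balance $5,083.33
Week 7: opening $5,083.33; interest $122.00 → $5,205.33; payment $1,850.00; balance $3,355.33
Week 8: opening $3,355.33; interest $81.00 → $3,436.33; payment $1,850.00; balance $1,586.33
Week 9: opening $1,586.33; interest $39.00 → $1,625.33; payment $1,625.33; balance $0.00
Total paid: $27,674.33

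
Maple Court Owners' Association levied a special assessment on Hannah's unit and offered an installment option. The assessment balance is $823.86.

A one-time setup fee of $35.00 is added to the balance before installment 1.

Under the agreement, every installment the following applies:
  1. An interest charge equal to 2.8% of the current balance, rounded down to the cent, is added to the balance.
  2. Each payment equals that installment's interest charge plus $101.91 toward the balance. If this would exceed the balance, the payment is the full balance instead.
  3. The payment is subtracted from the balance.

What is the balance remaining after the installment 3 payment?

$553.13

Installment 1: $858.86 +$24.04 interest = $882.90; pay $125.95 → $756.95
Installment 2: $756.95 +$21.19 interest = $778.14; pay $123.10 → $655.04
Installment 3: $655.04 +$18.34 interest = $673.38; pay $120.25 → $553.13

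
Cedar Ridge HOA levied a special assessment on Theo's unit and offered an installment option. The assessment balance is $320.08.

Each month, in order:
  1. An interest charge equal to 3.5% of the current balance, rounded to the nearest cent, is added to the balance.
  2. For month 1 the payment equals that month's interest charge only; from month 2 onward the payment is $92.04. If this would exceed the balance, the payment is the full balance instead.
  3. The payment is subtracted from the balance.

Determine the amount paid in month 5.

# | Opening | Interest | Payment | End bal
1 | $320.08 | $11.20 | $11.20 | $320.08
2 | $320.08 | $11.20 | $92.04 | $239.24
3 | $239.24 | $8.37 | $92.04 | $155.57
4 | $155.57 | $5.44 | $92.04 | $68.97
5 | $68.97 | $2.41 | $71.38 | $0.00

$71.38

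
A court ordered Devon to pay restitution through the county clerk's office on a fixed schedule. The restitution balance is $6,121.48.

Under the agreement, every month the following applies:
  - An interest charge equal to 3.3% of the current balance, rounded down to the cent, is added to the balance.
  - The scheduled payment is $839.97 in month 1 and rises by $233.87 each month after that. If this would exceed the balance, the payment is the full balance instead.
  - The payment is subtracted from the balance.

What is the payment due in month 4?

Month 1: opening $6,121.48; interest $202.00 → $6,323.48; payment $839.97; balance $5,483.51
Month 2: opening $5,483.51; interest $180.95 → $5,664.46; payment $1,073.84; balance $4,590.62
Month 3: opening $4,590.62; interest $151.49 → $4,742.11; payment $1,307.71; balance $3,434.40
Month 4: opening $3,434.40; interest $113.33 → $3,547.73; payment $1,541.58; balance $2,006.15

$1,541.58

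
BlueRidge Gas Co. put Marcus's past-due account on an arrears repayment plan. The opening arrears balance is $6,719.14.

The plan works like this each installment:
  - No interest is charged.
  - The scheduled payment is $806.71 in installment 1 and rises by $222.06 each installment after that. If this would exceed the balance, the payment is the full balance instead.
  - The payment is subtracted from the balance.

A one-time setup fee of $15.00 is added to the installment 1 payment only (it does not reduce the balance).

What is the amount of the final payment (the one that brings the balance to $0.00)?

$464.99

Installment 1: opening $6,719.14; payment $806.71 (+ $15.00 fee); balance $5,912.43
Installment 2: opening $5,912.43; payment $1,028.77; balance $4,883.66
Installment 3: opening $4,883.66; payment $1,250.83; balance $3,632.83
Installment 4: opening $3,632.83; payment $1,472.89; balance $2,159.94
Installment 5: opening $2,159.94; payment $1,694.95; balance $464.99
Installment 6: opening $464.99; payment $464.99; balance $0.00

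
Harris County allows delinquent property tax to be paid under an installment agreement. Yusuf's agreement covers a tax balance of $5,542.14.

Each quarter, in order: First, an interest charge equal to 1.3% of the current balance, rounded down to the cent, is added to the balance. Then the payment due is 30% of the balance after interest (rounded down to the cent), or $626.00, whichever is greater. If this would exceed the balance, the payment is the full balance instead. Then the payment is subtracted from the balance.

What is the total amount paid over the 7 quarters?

$5,756.98

# | Opening | Interest | Payment | End bal
1 | $5,542.14 | $72.04 | $1,684.25 | $3,929.93
2 | $3,929.93 | $51.08 | $1,194.30 | $2,786.71
3 | $2,786.71 | $36.22 | $846.87 | $1,976.06
4 | $1,976.06 | $25.68 | $626.00 | $1,375.74
5 | $1,375.74 | $17.88 | $626.00 | $767.62
6 | $767.62 | $9.97 | $626.00 | $151.59
7 | $151.59 | $1.97 | $153.56 | $0.00
Total paid: $5,756.98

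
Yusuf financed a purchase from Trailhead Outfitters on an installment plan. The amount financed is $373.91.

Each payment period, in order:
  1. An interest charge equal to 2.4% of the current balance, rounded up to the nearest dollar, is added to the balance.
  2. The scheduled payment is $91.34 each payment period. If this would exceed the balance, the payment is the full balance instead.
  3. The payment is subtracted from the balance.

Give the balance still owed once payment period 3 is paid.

$120.89

Payment period 1: $373.91 +$9.00 interest = $382.91; pay $91.34 → $291.57
Payment period 2: $291.57 +$7.00 interest = $298.57; pay $91.34 → $207.23
Payment period 3: $207.23 +$5.00 interest = $212.23; pay $91.34 → $120.89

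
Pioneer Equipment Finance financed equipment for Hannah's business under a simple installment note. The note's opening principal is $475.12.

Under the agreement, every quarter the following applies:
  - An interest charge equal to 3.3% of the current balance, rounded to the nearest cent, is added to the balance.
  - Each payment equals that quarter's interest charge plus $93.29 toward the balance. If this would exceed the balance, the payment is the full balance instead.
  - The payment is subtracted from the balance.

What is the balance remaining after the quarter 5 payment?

Quarter 1: opening $475.12; interest $15.68 → $490.80; payment $108.97; balance $381.83
Quarter 2: opening $381.83; interest $12.60 → $394.43; payment $105.89; balance $288.54
Quarter 3: opening $288.54; interest $9.52 → $298.06; payment $102.81; balance $195.25
Quarter 4: opening $195.25; interest $6.44 → $201.69; payment $99.73; balance $101.96
Quarter 5: opening $101.96; interest $3.36 → $105.32; payment $96.65; balance $8.67

$8.67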